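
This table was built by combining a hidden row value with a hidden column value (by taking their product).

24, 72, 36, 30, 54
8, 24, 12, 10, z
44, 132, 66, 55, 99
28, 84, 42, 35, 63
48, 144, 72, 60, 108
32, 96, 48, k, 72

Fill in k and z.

k = 40, z = 18

Each row is a constant multiple of every other row — this is a multiplication table with the headers hidden.
Row 6 is 48/36 = 4/3 times row 1, so its entry in column 4 is 30 × 4/3 = 40.
Row 2 is 12/36 = 1/3 times row 1, so its entry in column 5 is 54 × 1/3 = 18.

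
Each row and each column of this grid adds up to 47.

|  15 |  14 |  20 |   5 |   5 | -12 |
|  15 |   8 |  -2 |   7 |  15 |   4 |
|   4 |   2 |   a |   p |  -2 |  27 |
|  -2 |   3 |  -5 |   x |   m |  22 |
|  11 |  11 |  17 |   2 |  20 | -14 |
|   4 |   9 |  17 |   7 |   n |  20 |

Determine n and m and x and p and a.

n = -10, m = 19, x = 10, p = 16, a = 0

The known cells in row 6 total 57, leaving 47 − 57 = -10 for the blank.
The known cells in column 5 total 28, leaving 47 − 28 = 19 for the blank.
The known cells in row 4 total 37, leaving 47 − 37 = 10 for the blank.
The known cells in column 4 total 31, leaving 47 − 31 = 16 for the blank.
The known cells in row 3 total 47, leaving 47 − 47 = 0 for the blank.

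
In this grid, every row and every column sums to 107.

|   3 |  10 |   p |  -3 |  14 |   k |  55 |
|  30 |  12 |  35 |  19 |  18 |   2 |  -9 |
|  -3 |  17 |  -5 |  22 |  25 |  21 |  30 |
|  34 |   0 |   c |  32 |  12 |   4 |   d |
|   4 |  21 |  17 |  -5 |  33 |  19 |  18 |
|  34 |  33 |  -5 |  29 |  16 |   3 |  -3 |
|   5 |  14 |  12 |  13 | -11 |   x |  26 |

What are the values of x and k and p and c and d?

Row 7 has 5 + 14 + 12 + 13 − 11 + 26 = 59; the blank must be 107 − 59 = 48.
Column 6 has 2 + 21 + 4 + 19 + 3 + 48 = 97; the blank must be 107 − 97 = 10.
Row 1 has 3 + 10 − 3 + 14 + 10 + 55 = 89; the blank must be 107 − 89 = 18.
Column 7 has 55 − 9 + 30 + 18 − 3 + 26 = 117; the blank must be 107 − 117 = -10.
Row 4 has 34 + 0 + 32 + 12 + 4 − 10 = 72; the blank must be 107 − 72 = 35.

x = 48, k = 10, p = 18, c = 35, d = -10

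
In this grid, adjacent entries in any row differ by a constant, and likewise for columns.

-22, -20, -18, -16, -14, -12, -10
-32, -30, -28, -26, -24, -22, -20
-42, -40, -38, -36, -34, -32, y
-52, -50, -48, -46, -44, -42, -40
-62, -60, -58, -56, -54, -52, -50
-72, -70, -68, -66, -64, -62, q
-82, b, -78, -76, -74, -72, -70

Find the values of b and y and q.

b = -80, y = -30, q = -60

Along each row the entries change by 2 per step; down each column they change by -10.
Row 7: from -82 at column 1, stepping by 2 to column 2 gives -80.
Row 3: from -42 at column 1, stepping by 2 to column 7 gives -30.
Row 6: from -72 at column 1, stepping by 2 to column 7 gives -60.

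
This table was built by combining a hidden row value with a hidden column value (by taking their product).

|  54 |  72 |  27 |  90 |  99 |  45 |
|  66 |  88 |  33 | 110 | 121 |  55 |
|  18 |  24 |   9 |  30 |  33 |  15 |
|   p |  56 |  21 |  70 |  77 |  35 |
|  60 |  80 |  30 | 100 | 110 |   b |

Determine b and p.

b = 50, p = 42

Each row is a constant multiple of every other row — this is a multiplication table with the headers hidden.
Row 5 is 80/72 = 10/9 times row 1, so its entry in column 6 is 45 × 10/9 = 50.
Row 4 is 56/72 = 7/9 times row 1, so its entry in column 1 is 54 × 7/9 = 42.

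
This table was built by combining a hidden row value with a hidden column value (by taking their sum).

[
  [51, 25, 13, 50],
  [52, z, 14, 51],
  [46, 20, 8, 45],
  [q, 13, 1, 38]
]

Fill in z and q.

z = 26, q = 39

The difference between any two rows is the same in every column — this is an addition table with the headers hidden.
Row 2 minus row 1 is 14 − 13 = 1, so its entry in column 2 is 25 + 1 = 26.
Row 4 minus row 1 is 1 − 13 = -12, so its entry in column 1 is 51 + (-12) = 39.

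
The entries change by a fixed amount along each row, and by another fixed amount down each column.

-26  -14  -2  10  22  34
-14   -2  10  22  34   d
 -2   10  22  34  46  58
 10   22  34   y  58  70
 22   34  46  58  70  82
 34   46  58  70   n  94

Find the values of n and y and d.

n = 82, y = 46, d = 46

Along each row the entries change by 12 per step; down each column they change by 12.
Row 6: from 34 at column 1, stepping by 12 to column 5 gives 82.
Row 4: from 10 at column 1, stepping by 12 to column 4 gives 46.
Row 2: from -14 at column 1, stepping by 12 to column 6 gives 46.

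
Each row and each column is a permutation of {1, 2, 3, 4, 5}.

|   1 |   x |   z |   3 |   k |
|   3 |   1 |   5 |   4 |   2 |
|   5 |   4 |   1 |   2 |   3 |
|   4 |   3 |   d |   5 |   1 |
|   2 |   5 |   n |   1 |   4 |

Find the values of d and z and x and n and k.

At (row 1, col 2): column 2 already has {1, 3, 4, 5}, so the value is 2.
Cell (1,5): column 5 already has {1, 2, 3, 4} → 5.
For row 5, column 3: row 5 already has {1, 2, 4, 5}; that leaves 3.
At (row 1, col 3): row 1 already has {1, 2, 3, 5}, so the value is 4.
At (row 4, col 3): row 4 already has {1, 3, 4, 5}, so the value is 2.

d = 2, z = 4, x = 2, n = 3, k = 5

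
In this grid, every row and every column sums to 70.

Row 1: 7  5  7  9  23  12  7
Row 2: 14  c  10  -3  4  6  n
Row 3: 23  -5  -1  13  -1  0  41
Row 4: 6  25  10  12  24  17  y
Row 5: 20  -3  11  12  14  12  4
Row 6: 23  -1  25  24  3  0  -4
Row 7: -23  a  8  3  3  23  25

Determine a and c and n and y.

The known cells in row 7 total 39, leaving 70 − 39 = 31 for the blank.
The known cells in column 2 total 52, leaving 70 − 52 = 18 for the blank.
The known cells in row 2 total 49, leaving 70 − 49 = 21 for the blank.
The known cells in row 4 total 94, leaving 70 − 94 = -24 for the blank.

a = 31, c = 18, n = 21, y = -24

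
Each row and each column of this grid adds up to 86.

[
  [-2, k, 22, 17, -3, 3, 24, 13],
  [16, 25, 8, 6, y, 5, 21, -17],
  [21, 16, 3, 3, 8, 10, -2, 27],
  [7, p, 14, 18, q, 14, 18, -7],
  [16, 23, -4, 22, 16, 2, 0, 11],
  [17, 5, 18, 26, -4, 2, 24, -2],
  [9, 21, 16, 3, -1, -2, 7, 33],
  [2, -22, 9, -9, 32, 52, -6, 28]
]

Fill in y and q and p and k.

Row 2 has 16 + 25 + 8 + 6 + 5 + 21 − 17 = 64; the blank must be 86 − 64 = 22.
Column 5 has -3 + 22 + 8 + 16 − 4 − 1 + 32 = 70; the blank must be 86 − 70 = 16.
Row 4 has 7 + 14 + 18 + 16 + 14 + 18 − 7 = 80; the blank must be 86 − 80 = 6.
Row 1 has -2 + 22 + 17 − 3 + 3 + 24 + 13 = 74; the blank must be 86 − 74 = 12.

y = 22, q = 16, p = 6, k = 12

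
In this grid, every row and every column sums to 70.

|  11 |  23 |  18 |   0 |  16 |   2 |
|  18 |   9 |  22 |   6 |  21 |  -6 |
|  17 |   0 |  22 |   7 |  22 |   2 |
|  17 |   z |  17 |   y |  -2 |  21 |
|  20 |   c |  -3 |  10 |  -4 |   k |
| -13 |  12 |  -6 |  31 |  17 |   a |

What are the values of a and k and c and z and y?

Row 6 has -13 + 12 − 6 + 31 + 17 = 41; the blank must be 70 − 41 = 29.
Column 6 has 2 − 6 + 2 + 21 + 29 = 48; the blank must be 70 − 48 = 22.
Column 4 has 0 + 6 + 7 + 10 + 31 = 54; the blank must be 70 − 54 = 16.
Row 4 has 17 + 17 + 16 − 2 + 21 = 69; the blank must be 70 − 69 = 1.
Row 5 has 20 − 3 + 10 − 4 + 22 = 45; the blank must be 70 − 45 = 25.

a = 29, k = 22, c = 25, z = 1, y = 16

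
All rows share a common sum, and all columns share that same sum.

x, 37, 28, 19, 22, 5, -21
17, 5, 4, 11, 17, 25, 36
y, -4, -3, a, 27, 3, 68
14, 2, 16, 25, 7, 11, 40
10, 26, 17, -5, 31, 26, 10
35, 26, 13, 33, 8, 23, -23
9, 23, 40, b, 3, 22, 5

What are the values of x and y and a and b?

x = 25, y = 5, a = 19, b = 13

Rows 2 and 4 both sum to 115, so that's the common total.
The known cells in row 7 total 102, leaving 115 − 102 = 13 for the blank.
The known cells in column 4 total 96, leaving 115 − 96 = 19 for the blank.
The known cells in row 3 total 110, leaving 115 − 110 = 5 for the blank.
The known cells in row 1 total 90, leaving 115 − 90 = 25 for the blank.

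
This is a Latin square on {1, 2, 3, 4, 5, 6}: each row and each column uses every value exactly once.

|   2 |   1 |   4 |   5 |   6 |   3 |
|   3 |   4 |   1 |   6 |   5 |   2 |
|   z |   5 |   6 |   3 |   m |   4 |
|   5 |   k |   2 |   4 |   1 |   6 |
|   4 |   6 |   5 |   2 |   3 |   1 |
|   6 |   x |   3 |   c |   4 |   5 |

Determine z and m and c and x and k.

Cell (3,5): column 5 already has {1, 3, 4, 5, 6} → 2.
For row 4, column 2: row 4 already has {1, 2, 4, 5, 6}; that leaves 3.
At (row 3, col 1): row 3 already has {2, 3, 4, 5, 6}, so the value is 1.
For row 6, column 2: column 2 already has {1, 3, 4, 5, 6}; that leaves 2.
At (row 6, col 4): row 6 already has {2, 3, 4, 5, 6}, so the value is 1.

z = 1, m = 2, c = 1, x = 2, k = 3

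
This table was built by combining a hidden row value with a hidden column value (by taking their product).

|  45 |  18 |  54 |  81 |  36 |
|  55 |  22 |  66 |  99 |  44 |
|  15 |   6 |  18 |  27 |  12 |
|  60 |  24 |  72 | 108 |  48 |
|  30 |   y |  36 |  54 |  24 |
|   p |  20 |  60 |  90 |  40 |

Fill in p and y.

Each row is a constant multiple of every other row — this is a multiplication table with the headers hidden.
Row 6 is 60/54 = 10/9 times row 1, so its entry in column 1 is 45 × 10/9 = 50.
Row 5 is 36/54 = 2/3 times row 1, so its entry in column 2 is 18 × 2/3 = 12.

p = 50, y = 12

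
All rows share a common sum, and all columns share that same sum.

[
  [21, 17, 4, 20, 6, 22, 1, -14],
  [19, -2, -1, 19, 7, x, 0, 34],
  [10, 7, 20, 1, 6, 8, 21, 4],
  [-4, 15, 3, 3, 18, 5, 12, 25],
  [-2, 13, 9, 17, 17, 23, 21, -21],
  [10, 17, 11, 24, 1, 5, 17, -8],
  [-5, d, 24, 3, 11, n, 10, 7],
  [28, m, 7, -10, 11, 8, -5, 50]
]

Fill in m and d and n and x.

Rows 1 and 3 both sum to 77, so that's the common total.
The known cells in row 8 total 89, leaving 77 − 89 = -12 for the blank.
The known cells in column 2 total 55, leaving 77 − 55 = 22 for the blank.
The known cells in row 7 total 72, leaving 77 − 72 = 5 for the blank.
The known cells in row 2 total 76, leaving 77 − 76 = 1 for the blank.

m = -12, d = 22, n = 5, x = 1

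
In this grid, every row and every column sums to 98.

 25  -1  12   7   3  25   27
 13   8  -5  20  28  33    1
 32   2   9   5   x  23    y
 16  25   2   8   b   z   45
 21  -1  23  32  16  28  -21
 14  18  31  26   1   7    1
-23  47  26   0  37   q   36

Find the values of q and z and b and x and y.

The known cells in row 7 total 123, leaving 98 − 123 = -25 for the blank.
The known cells in column 7 total 89, leaving 98 − 89 = 9 for the blank.
The known cells in row 3 total 80, leaving 98 − 80 = 18 for the blank.
The known cells in column 5 total 103, leaving 98 − 103 = -5 for the blank.
The known cells in row 4 total 91, leaving 98 − 91 = 7 for the blank.

q = -25, z = 7, b = -5, x = 18, y = 9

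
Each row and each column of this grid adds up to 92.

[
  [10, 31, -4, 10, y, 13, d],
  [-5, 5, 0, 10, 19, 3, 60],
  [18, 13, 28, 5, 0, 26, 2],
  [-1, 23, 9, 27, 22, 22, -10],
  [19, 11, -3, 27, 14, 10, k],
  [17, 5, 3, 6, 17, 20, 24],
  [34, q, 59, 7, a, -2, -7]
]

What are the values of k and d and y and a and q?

k = 14, d = 9, y = 23, a = -3, q = 4

Column 2: 31 + 5 + 13 + 23 + 11 + 5 = 88, so its missing entry is 92 − 88 = 4.
Row 5: 19 + 11 − 3 + 27 + 14 + 10 = 78, so its missing entry is 92 − 78 = 14.
Row 7: 34 + 4 + 59 + 7 − 2 − 7 = 95, so its missing entry is 92 − 95 = -3.
Column 5: 19 + 0 + 22 + 14 + 17 − 3 = 69, so its missing entry is 92 − 69 = 23.
Row 1: 10 + 31 − 4 + 10 + 23 + 13 = 83, so its missing entry is 92 − 83 = 9.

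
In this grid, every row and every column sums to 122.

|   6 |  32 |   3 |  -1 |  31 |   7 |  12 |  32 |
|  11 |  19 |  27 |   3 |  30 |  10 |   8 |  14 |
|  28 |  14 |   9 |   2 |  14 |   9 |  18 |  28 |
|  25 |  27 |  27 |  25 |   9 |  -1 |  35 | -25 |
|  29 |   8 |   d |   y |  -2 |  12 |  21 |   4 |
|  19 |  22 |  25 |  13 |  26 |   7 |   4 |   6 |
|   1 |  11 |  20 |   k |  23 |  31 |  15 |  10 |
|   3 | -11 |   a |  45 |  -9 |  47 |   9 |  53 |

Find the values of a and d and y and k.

a = -15, d = 26, y = 24, k = 11

The known cells in row 7 total 111, leaving 122 − 111 = 11 for the blank.
The known cells in row 8 total 137, leaving 122 − 137 = -15 for the blank.
The known cells in column 3 total 96, leaving 122 − 96 = 26 for the blank.
The known cells in row 5 total 98, leaving 122 − 98 = 24 for the blank.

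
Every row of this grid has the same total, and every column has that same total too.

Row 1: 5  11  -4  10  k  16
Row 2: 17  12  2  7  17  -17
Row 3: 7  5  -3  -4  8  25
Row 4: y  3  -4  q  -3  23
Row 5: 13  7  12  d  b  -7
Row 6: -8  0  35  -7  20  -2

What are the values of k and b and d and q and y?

Rows 2 and 3 both sum to 38, so that's the common total.
Row 1: 5 + 11 − 4 + 10 + 16 = 38, so its missing entry is 38 − 38 = 0.
Column 5: 0 + 17 + 8 − 3 + 20 = 42, so its missing entry is 38 − 42 = -4.
Row 5: 13 + 7 + 12 − 4 − 7 = 21, so its missing entry is 38 − 21 = 17.
Column 1: 5 + 17 + 7 + 13 − 8 = 34, so its missing entry is 38 − 34 = 4.
Row 4: 4 + 3 − 4 − 3 + 23 = 23, so its missing entry is 38 − 23 = 15.

k = 0, b = -4, d = 17, q = 15, y = 4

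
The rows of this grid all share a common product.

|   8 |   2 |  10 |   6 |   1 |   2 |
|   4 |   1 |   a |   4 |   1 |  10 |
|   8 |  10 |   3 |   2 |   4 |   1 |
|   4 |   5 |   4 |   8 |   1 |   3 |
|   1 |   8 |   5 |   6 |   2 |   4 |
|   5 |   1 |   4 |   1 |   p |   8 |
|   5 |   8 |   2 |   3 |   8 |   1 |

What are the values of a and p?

a = 12, p = 12

Rows 1 and 4 each multiply to 1920, so every row has product 1920.
Row 2: 4×1×4×1×10 = 160, so the missing entry is 1920 ÷ 160 = 12.
Row 6: 5×1×4×1×8 = 160, so the missing entry is 1920 ÷ 160 = 12.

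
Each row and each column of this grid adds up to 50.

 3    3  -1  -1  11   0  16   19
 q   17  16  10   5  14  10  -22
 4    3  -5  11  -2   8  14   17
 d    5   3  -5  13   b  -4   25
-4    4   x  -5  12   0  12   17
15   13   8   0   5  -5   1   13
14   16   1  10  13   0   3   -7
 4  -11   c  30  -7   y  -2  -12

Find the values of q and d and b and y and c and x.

Row 5: -4 + 4 − 5 + 12 + 0 + 12 + 17 = 36, so its missing entry is 50 − 36 = 14.
Column 3: -1 + 16 − 5 + 3 + 14 + 8 + 1 = 36, so its missing entry is 50 − 36 = 14.
Row 2: 17 + 16 + 10 + 5 + 14 + 10 − 22 = 50, so its missing entry is 50 − 50 = 0.
Column 1: 3 + 0 + 4 − 4 + 15 + 14 + 4 = 36, so its missing entry is 50 − 36 = 14.
Row 8: 4 − 11 + 14 + 30 − 7 − 2 − 12 = 16, so its missing entry is 50 − 16 = 34.
Row 4: 14 + 5 + 3 − 5 + 13 − 4 + 25 = 51, so its missing entry is 50 − 51 = -1.

q = 0, d = 14, b = -1, y = 34, c = 14, x = 14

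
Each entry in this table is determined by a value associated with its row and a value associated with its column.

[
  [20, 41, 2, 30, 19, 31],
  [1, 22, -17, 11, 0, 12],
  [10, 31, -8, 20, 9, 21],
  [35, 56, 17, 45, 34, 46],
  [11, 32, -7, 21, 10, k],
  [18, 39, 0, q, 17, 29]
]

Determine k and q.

The difference between any two rows is the same in every column — this is an addition table with the headers hidden.
Row 5 minus row 1 is 32 − 41 = -9, so its entry in column 6 is 31 + (-9) = 22.
Row 6 minus row 1 is 39 − 41 = -2, so its entry in column 4 is 30 + (-2) = 28.

k = 22, q = 28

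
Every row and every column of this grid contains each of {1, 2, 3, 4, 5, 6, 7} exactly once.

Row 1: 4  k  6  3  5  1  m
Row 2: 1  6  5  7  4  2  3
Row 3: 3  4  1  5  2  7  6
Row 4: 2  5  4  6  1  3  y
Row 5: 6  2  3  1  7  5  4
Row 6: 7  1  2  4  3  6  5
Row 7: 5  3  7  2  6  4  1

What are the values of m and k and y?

m = 2, k = 7, y = 7

For row 1, column 2: column 2 already has {1, 2, 3, 4, 5, 6}; that leaves 7.
Cell (4,7): row 4 already has {1, 2, 3, 4, 5, 6} → 7.
At (row 1, col 7): row 1 already has {1, 3, 4, 5, 6, 7}, so the value is 2.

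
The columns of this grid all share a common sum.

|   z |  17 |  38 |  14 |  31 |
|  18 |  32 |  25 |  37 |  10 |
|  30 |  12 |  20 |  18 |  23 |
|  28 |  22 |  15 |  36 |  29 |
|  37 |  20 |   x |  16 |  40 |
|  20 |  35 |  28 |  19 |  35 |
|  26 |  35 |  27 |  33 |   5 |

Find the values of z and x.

Columns 4 and 5 both add up to 173, so every column sums to 173.
Column 1: 18 + 30 + 28 + 37 + 20 + 26 = 159, so the missing entry is 173 − 159 = 14.
Column 3: 38 + 25 + 20 + 15 + 28 + 27 = 153, so the missing entry is 173 − 153 = 20.

z = 14, x = 20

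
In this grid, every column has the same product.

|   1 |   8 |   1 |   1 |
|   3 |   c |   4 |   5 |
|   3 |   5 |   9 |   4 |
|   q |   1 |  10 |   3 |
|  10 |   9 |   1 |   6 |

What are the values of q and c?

Columns 3 and 4 each multiply to 360, so every column has product 360.
Column 1: 1×3×3×10 = 90, so the missing entry is 360 ÷ 90 = 4.
Column 2: 8×5×1×9 = 360, so the missing entry is 360 ÷ 360 = 1.

q = 4, c = 1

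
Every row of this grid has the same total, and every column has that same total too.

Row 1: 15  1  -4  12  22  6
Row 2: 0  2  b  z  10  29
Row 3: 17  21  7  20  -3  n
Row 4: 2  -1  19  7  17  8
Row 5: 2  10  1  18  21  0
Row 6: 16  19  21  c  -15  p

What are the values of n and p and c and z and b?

Rows 1 and 4 both sum to 52, so that's the common total.
Column 3 has -4 + 7 + 19 + 1 + 21 = 44; the blank must be 52 − 44 = 8.
Row 3 has 17 + 21 + 7 + 20 − 3 = 62; the blank must be 52 − 62 = -10.
Column 6 has 6 + 29 − 10 + 8 + 0 = 33; the blank must be 52 − 33 = 19.
Row 6 has 16 + 19 + 21 − 15 + 19 = 60; the blank must be 52 − 60 = -8.
Row 2 has 0 + 2 + 8 + 10 + 29 = 49; the blank must be 52 − 49 = 3.

n = -10, p = 19, c = -8, z = 3, b = 8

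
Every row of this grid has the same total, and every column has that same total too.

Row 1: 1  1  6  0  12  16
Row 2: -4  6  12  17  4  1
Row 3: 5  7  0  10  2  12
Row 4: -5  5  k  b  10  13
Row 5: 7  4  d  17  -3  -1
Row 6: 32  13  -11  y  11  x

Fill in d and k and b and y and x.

Rows 1 and 2 both sum to 36, so that's the common total.
Column 6: 16 + 1 + 12 + 13 − 1 = 41, so its missing entry is 36 − 41 = -5.
Row 5: 7 + 4 + 17 − 3 − 1 = 24, so its missing entry is 36 − 24 = 12.
Row 6: 32 + 13 − 11 + 11 − 5 = 40, so its missing entry is 36 − 40 = -4.
Column 4: 0 + 17 + 10 + 17 − 4 = 40, so its missing entry is 36 − 40 = -4.
Row 4: -5 + 5 − 4 + 10 + 13 = 19, so its missing entry is 36 − 19 = 17.

d = 12, k = 17, b = -4, y = -4, x = -5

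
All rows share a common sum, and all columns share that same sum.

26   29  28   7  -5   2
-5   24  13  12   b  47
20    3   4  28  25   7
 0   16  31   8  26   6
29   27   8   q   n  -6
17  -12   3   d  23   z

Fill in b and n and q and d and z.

Rows 1 and 3 both sum to 87, so that's the common total.
The known cells in column 6 total 56, leaving 87 − 56 = 31 for the blank.
The known cells in row 2 total 91, leaving 87 − 91 = -4 for the blank.
The known cells in column 5 total 65, leaving 87 − 65 = 22 for the blank.
The known cells in row 5 total 80, leaving 87 − 80 = 7 for the blank.
The known cells in row 6 total 62, leaving 87 − 62 = 25 for the blank.

b = -4, n = 22, q = 7, d = 25, z = 31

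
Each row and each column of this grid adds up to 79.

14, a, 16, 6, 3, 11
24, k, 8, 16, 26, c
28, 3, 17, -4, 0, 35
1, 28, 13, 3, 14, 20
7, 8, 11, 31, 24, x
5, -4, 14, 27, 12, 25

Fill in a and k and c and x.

a = 29, k = 15, c = -10, x = -2

Row 1: 14 + 16 + 6 + 3 + 11 = 50, so its missing entry is 79 − 50 = 29.
Column 2: 29 + 3 + 28 + 8 − 4 = 64, so its missing entry is 79 − 64 = 15.
Row 5: 7 + 8 + 11 + 31 + 24 = 81, so its missing entry is 79 − 81 = -2.
Row 2: 24 + 15 + 8 + 16 + 26 = 89, so its missing entry is 79 − 89 = -10.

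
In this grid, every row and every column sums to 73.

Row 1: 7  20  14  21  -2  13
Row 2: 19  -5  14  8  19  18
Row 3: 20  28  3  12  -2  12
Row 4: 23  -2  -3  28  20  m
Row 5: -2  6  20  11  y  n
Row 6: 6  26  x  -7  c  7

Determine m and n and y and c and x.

Row 4 has 23 − 2 − 3 + 28 + 20 = 66; the blank must be 73 − 66 = 7.
Column 6 has 13 + 18 + 12 + 7 + 7 = 57; the blank must be 73 − 57 = 16.
Row 5 has -2 + 6 + 20 + 11 + 16 = 51; the blank must be 73 − 51 = 22.
Column 5 has -2 + 19 − 2 + 20 + 22 = 57; the blank must be 73 − 57 = 16.
Row 6 has 6 + 26 − 7 + 16 + 7 = 48; the blank must be 73 − 48 = 25.

m = 7, n = 16, y = 22, c = 16, x = 25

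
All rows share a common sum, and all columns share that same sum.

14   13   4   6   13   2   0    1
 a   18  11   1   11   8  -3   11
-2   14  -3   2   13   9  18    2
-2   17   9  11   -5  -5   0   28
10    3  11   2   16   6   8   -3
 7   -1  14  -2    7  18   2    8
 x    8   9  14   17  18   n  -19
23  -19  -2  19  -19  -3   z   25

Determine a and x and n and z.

Rows 1 and 3 both sum to 53, so that's the common total.
Row 2: 18 + 11 + 1 + 11 + 8 − 3 + 11 = 57, so its missing entry is 53 − 57 = -4.
Row 8: 23 − 19 − 2 + 19 − 19 − 3 + 25 = 24, so its missing entry is 53 − 24 = 29.
Column 7: 0 − 3 + 18 + 0 + 8 + 2 + 29 = 54, so its missing entry is 53 − 54 = -1.
Row 7: 8 + 9 + 14 + 17 + 18 − 1 − 19 = 46, so its missing entry is 53 − 46 = 7.

a = -4, x = 7, n = -1, z = 29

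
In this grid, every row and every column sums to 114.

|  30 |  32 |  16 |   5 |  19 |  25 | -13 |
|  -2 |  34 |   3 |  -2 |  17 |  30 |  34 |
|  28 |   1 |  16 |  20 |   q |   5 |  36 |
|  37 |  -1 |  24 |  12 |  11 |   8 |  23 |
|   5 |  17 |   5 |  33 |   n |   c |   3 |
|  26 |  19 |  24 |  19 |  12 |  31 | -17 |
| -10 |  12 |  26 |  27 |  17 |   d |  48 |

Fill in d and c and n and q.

The known cells in row 3 total 106, leaving 114 − 106 = 8 for the blank.
The known cells in column 5 total 84, leaving 114 − 84 = 30 for the blank.
The known cells in row 5 total 93, leaving 114 − 93 = 21 for the blank.
The known cells in row 7 total 120, leaving 114 − 120 = -6 for the blank.

d = -6, c = 21, n = 30, q = 8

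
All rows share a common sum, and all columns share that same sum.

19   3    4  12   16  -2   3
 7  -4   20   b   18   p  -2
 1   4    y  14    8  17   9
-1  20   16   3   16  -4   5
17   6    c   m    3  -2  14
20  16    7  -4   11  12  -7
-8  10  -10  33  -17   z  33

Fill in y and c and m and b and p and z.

y = 2, c = 16, m = 1, b = -4, p = 20, z = 14

Rows 1 and 4 both sum to 55, so that's the common total.
The known cells in row 7 total 41, leaving 55 − 41 = 14 for the blank.
The known cells in column 6 total 35, leaving 55 − 35 = 20 for the blank.
The known cells in row 3 total 53, leaving 55 − 53 = 2 for the blank.
The known cells in column 3 total 39, leaving 55 − 39 = 16 for the blank.
The known cells in row 5 total 54, leaving 55 − 54 = 1 for the blank.
The known cells in row 2 total 59, leaving 55 − 59 = -4 for the blank.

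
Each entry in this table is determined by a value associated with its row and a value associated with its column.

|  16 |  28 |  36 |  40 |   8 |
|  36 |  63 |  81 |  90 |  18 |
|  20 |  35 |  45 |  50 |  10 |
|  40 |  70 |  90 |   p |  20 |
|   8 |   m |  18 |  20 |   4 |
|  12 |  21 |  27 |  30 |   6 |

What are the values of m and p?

Each row is a constant multiple of every other row — this is a multiplication table with the headers hidden.
Row 5 is 8/16 = 1/2 times row 1, so its entry in column 2 is 28 × 1/2 = 14.
Row 4 is 40/16 = 5/2 times row 1, so its entry in column 4 is 40 × 5/2 = 100.

m = 14, p = 100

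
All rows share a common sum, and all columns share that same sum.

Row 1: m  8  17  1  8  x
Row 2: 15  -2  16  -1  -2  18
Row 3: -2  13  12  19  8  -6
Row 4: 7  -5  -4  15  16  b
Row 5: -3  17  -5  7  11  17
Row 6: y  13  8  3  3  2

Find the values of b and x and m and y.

b = 15, x = -2, m = 12, y = 15

Rows 2 and 3 both sum to 44, so that's the common total.
Row 6 has 13 + 8 + 3 + 3 + 2 = 29; the blank must be 44 − 29 = 15.
Column 1 has 15 − 2 + 7 − 3 + 15 = 32; the blank must be 44 − 32 = 12.
Row 4 has 7 − 5 − 4 + 15 + 16 = 29; the blank must be 44 − 29 = 15.
Row 1 has 12 + 8 + 17 + 1 + 8 = 46; the blank must be 44 − 46 = -2.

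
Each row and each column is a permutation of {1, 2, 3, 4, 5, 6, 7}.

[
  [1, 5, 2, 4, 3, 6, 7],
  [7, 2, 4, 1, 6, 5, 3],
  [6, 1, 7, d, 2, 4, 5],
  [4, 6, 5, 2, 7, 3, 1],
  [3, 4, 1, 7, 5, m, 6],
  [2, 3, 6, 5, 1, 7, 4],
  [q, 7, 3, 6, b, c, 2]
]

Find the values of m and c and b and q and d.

m = 2, c = 1, b = 4, q = 5, d = 3

For row 7, column 5: column 5 already has {1, 2, 3, 5, 6, 7}; that leaves 4.
At (row 3, col 4): row 3 already has {1, 2, 4, 5, 6, 7}, so the value is 3.
Cell (5,6): row 5 already has {1, 3, 4, 5, 6, 7} → 2.
At (row 7, col 6): column 6 already has {2, 3, 4, 5, 6, 7}, so the value is 1.
For row 7, column 1: row 7 already has {1, 2, 3, 4, 6, 7}; that leaves 5.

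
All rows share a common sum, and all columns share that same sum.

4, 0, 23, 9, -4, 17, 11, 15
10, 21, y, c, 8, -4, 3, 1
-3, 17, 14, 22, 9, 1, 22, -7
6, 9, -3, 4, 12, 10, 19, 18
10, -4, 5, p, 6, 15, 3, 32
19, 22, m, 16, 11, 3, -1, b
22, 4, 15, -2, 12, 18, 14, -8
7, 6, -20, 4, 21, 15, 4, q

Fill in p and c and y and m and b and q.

Rows 1 and 3 both sum to 75, so that's the common total.
Row 8 has 7 + 6 − 20 + 4 + 21 + 15 + 4 = 37; the blank must be 75 − 37 = 38.
Row 5 has 10 − 4 + 5 + 6 + 15 + 3 + 32 = 67; the blank must be 75 − 67 = 8.
Column 8 has 15 + 1 − 7 + 18 + 32 − 8 + 38 = 89; the blank must be 75 − 89 = -14.
Column 4 has 9 + 22 + 4 + 8 + 16 − 2 + 4 = 61; the blank must be 75 − 61 = 14.
Row 2 has 10 + 21 + 14 + 8 − 4 + 3 + 1 = 53; the blank must be 75 − 53 = 22.
Row 6 has 19 + 22 + 16 + 11 + 3 − 1 − 14 = 56; the blank must be 75 − 56 = 19.

p = 8, c = 14, y = 22, m = 19, b = -14, q = 38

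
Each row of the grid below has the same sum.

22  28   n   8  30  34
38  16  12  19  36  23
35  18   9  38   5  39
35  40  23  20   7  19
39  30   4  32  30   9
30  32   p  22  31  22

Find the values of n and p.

Row 2 sums to 144 and so does row 3; that's the common total.
In row 1 the known cells total 122, leaving 144 − 122 = 22.
In row 6 the known cells total 137, leaving 144 − 137 = 7.

n = 22, p = 7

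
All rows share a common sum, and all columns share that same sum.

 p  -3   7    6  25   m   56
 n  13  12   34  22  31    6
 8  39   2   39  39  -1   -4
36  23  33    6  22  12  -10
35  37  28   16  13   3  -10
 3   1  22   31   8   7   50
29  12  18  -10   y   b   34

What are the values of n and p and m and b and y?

n = 4, p = 7, m = 24, b = 46, y = -7

Rows 3 and 4 both sum to 122, so that's the common total.
Column 5 has 25 + 22 + 39 + 22 + 13 + 8 = 129; the blank must be 122 − 129 = -7.
Row 7 has 29 + 12 + 18 − 10 − 7 + 34 = 76; the blank must be 122 − 76 = 46.
Column 6 has 31 − 1 + 12 + 3 + 7 + 46 = 98; the blank must be 122 − 98 = 24.
Row 1 has -3 + 7 + 6 + 25 + 24 + 56 = 115; the blank must be 122 − 115 = 7.
Row 2 has 13 + 12 + 34 + 22 + 31 + 6 = 118; the blank must be 122 − 118 = 4.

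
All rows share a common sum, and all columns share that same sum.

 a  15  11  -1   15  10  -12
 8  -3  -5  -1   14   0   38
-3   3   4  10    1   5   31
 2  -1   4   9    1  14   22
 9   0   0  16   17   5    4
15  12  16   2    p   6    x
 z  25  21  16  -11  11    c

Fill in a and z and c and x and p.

a = 13, z = 7, c = -18, x = -14, p = 14

Rows 2 and 3 both sum to 51, so that's the common total.
Row 1 has 15 + 11 − 1 + 15 + 10 − 12 = 38; the blank must be 51 − 38 = 13.
Column 5 has 15 + 14 + 1 + 1 + 17 − 11 = 37; the blank must be 51 − 37 = 14.
Row 6 has 15 + 12 + 16 + 2 + 14 + 6 = 65; the blank must be 51 − 65 = -14.
Column 1 has 13 + 8 − 3 + 2 + 9 + 15 = 44; the blank must be 51 − 44 = 7.
Row 7 has 7 + 25 + 21 + 16 − 11 + 11 = 69; the blank must be 51 − 69 = -18.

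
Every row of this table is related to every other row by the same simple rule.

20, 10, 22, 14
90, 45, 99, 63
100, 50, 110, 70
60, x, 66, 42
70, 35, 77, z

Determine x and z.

x = 30, z = 49

Each row is a constant multiple of every other row — this is a multiplication table with the headers hidden.
Row 4 is 60/20 = 3/1 times row 1, so its entry in column 2 is 10 × 3/1 = 30.
Row 5 is 70/20 = 7/2 times row 1, so its entry in column 4 is 14 × 7/2 = 49.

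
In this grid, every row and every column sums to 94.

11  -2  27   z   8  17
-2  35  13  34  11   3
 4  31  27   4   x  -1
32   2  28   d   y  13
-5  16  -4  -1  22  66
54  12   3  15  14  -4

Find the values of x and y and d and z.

Row 3: 4 + 31 + 27 + 4 − 1 = 65, so its missing entry is 94 − 65 = 29.
Column 5: 8 + 11 + 29 + 22 + 14 = 84, so its missing entry is 94 − 84 = 10.
Row 4: 32 + 2 + 28 + 10 + 13 = 85, so its missing entry is 94 − 85 = 9.
Row 1: 11 − 2 + 27 + 8 + 17 = 61, so its missing entry is 94 − 61 = 33.

x = 29, y = 10, d = 9, z = 33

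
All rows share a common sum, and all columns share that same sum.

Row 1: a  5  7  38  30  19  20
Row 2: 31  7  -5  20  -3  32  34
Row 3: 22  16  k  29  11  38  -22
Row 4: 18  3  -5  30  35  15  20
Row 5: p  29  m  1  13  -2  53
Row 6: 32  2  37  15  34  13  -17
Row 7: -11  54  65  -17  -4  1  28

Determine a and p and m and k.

Rows 2 and 4 both sum to 116, so that's the common total.
The known cells in row 3 total 94, leaving 116 − 94 = 22 for the blank.
The known cells in column 3 total 121, leaving 116 − 121 = -5 for the blank.
The known cells in row 5 total 89, leaving 116 − 89 = 27 for the blank.
The known cells in row 1 total 119, leaving 116 − 119 = -3 for the blank.

a = -3, p = 27, m = -5, k = 22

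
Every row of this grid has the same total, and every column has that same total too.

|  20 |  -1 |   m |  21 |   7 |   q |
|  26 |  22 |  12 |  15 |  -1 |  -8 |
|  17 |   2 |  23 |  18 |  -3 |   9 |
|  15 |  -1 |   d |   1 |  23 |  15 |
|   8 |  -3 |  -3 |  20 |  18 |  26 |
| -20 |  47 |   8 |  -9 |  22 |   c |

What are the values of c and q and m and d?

c = 18, q = 6, m = 13, d = 13

Rows 2 and 3 both sum to 66, so that's the common total.
The known cells in row 6 total 48, leaving 66 − 48 = 18 for the blank.
The known cells in row 4 total 53, leaving 66 − 53 = 13 for the blank.
The known cells in column 3 total 53, leaving 66 − 53 = 13 for the blank.
The known cells in row 1 total 60, leaving 66 − 60 = 6 for the blank.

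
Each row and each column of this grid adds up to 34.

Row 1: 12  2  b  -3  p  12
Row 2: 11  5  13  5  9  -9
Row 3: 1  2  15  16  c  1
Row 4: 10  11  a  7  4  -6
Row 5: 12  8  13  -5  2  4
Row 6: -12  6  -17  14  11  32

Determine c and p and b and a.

c = -1, p = 9, b = 2, a = 8

The known cells in row 3 total 35, leaving 34 − 35 = -1 for the blank.
The known cells in column 5 total 25, leaving 34 − 25 = 9 for the blank.
The known cells in row 4 total 26, leaving 34 − 26 = 8 for the blank.
The known cells in row 1 total 32, leaving 34 − 32 = 2 for the blank.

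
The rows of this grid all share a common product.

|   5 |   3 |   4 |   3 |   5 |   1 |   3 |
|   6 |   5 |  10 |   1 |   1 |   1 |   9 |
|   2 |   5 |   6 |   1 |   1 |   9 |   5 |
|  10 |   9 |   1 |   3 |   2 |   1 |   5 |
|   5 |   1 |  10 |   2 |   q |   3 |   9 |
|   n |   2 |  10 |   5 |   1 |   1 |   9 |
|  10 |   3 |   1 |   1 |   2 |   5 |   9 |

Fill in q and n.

q = 1, n = 3

Rows 1 and 4 each multiply to 2700, so every row has product 2700.
Row 5: 5×1×10×2×3×9 = 2700, so the missing entry is 2700 ÷ 2700 = 1.
Row 6: 2×10×5×1×1×9 = 900, so the missing entry is 2700 ÷ 900 = 3.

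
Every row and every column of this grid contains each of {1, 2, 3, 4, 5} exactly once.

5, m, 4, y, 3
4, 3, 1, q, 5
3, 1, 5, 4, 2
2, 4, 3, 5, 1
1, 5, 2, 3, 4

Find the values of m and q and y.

m = 2, q = 2, y = 1

At (row 1, col 2): column 2 already has {1, 3, 4, 5}, so the value is 2.
At (row 1, col 4): row 1 already has {2, 3, 4, 5}, so the value is 1.
Cell (2,4): row 2 already has {1, 3, 4, 5} → 2.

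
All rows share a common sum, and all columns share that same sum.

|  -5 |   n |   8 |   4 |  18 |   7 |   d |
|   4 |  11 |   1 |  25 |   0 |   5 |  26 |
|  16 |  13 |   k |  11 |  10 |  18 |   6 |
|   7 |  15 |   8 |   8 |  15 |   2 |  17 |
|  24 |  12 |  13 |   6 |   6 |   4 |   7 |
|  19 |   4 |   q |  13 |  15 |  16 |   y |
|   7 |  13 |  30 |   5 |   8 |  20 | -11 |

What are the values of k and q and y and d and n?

k = -2, q = 14, y = -9, d = 36, n = 4

Rows 2 and 4 both sum to 72, so that's the common total.
Column 2 has 11 + 13 + 15 + 12 + 4 + 13 = 68; the blank must be 72 − 68 = 4.
Row 1 has -5 + 4 + 8 + 4 + 18 + 7 = 36; the blank must be 72 − 36 = 36.
Column 7 has 36 + 26 + 6 + 17 + 7 − 11 = 81; the blank must be 72 − 81 = -9.
Row 3 has 16 + 13 + 11 + 10 + 18 + 6 = 74; the blank must be 72 − 74 = -2.
Row 6 has 19 + 4 + 13 + 15 + 16 − 9 = 58; the blank must be 72 − 58 = 14.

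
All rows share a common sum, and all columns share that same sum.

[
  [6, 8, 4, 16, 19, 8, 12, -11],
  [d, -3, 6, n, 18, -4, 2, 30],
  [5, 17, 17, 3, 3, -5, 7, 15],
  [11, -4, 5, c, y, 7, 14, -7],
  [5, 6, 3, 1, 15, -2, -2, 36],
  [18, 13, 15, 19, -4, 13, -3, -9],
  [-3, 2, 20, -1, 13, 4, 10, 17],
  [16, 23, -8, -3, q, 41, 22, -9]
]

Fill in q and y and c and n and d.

Rows 1 and 3 both sum to 62, so that's the common total.
Row 8 has 16 + 23 − 8 − 3 + 41 + 22 − 9 = 82; the blank must be 62 − 82 = -20.
Column 5 has 19 + 18 + 3 + 15 − 4 + 13 − 20 = 44; the blank must be 62 − 44 = 18.
Row 4 has 11 − 4 + 5 + 18 + 7 + 14 − 7 = 44; the blank must be 62 − 44 = 18.
Column 1 has 6 + 5 + 11 + 5 + 18 − 3 + 16 = 58; the blank must be 62 − 58 = 4.
Row 2 has 4 − 3 + 6 + 18 − 4 + 2 + 30 = 53; the blank must be 62 − 53 = 9.

q = -20, y = 18, c = 18, n = 9, d = 4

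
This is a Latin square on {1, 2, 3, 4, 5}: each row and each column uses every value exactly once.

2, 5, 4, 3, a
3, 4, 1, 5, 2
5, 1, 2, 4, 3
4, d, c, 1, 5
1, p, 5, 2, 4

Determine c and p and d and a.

c = 3, p = 3, d = 2, a = 1

Cell (4,3): column 3 already has {1, 2, 4, 5} → 3.
For row 4, column 2: row 4 already has {1, 3, 4, 5}; that leaves 2.
Cell (1,5): row 1 already has {2, 3, 4, 5} → 1.
At (row 5, col 2): row 5 already has {1, 2, 4, 5}, so the value is 3.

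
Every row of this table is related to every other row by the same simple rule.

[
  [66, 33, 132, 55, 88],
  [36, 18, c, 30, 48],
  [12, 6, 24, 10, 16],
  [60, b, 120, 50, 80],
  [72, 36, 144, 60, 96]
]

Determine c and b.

c = 72, b = 30

Each row is a constant multiple of every other row — this is a multiplication table with the headers hidden.
Row 2 is 36/66 = 6/11 times row 1, so its entry in column 3 is 132 × 6/11 = 72.
Row 4 is 60/66 = 10/11 times row 1, so its entry in column 2 is 33 × 10/11 = 30.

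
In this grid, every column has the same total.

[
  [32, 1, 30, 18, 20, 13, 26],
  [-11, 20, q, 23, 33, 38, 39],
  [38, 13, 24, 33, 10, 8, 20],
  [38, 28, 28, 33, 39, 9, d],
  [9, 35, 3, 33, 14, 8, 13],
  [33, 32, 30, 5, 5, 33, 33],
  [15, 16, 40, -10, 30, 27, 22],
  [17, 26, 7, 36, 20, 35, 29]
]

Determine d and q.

d = -11, q = 9

Column 2 sums to 171 and so does column 5; that's the common total.
In column 7 the known cells total 182, leaving 171 − 182 = -11.
In column 3 the known cells total 162, leaving 171 − 162 = 9.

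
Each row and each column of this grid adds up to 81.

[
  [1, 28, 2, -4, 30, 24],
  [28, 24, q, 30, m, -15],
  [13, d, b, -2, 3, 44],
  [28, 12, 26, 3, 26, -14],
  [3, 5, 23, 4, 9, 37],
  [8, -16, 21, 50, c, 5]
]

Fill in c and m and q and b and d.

c = 13, m = 0, q = 14, b = -5, d = 28

The known cells in column 2 total 53, leaving 81 − 53 = 28 for the blank.
The known cells in row 6 total 68, leaving 81 − 68 = 13 for the blank.
The known cells in column 5 total 81, leaving 81 − 81 = 0 for the blank.
The known cells in row 2 total 67, leaving 81 − 67 = 14 for the blank.
The known cells in row 3 total 86, leaving 81 − 86 = -5 for the blank.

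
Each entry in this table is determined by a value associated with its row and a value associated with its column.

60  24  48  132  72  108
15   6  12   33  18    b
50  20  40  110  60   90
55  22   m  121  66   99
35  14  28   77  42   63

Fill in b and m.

Each row is a constant multiple of every other row — this is a multiplication table with the headers hidden.
Row 2 is 15/60 = 1/4 times row 1, so its entry in column 6 is 108 × 1/4 = 27.
Row 4 is 55/60 = 11/12 times row 1, so its entry in column 3 is 48 × 11/12 = 44.

b = 27, m = 44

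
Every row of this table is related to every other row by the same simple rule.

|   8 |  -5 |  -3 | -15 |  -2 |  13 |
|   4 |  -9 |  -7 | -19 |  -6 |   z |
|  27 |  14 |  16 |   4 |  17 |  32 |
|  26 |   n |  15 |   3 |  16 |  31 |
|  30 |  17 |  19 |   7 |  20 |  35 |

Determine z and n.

z = 9, n = 13

The difference between any two rows is the same in every column — this is an addition table with the headers hidden.
Row 2 minus row 1 is -6 − (-2) = -4, so its entry in column 6 is 13 + (-4) = 9.
Row 4 minus row 1 is 16 − (-2) = 18, so its entry in column 2 is -5 + 18 = 13.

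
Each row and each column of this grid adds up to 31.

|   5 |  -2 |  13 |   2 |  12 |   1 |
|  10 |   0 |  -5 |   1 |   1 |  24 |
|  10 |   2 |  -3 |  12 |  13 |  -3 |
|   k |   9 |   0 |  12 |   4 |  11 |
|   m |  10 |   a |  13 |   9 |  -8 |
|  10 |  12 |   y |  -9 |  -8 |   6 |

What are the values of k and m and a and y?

k = -5, m = 1, a = 6, y = 20

The known cells in row 6 total 11, leaving 31 − 11 = 20 for the blank.
The known cells in column 3 total 25, leaving 31 − 25 = 6 for the blank.
The known cells in row 5 total 30, leaving 31 − 30 = 1 for the blank.
The known cells in row 4 total 36, leaving 31 − 36 = -5 for the blank.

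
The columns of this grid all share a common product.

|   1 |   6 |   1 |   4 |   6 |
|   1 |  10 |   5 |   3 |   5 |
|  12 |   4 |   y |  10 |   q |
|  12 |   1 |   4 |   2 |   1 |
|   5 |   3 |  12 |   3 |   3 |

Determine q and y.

q = 8, y = 3

Columns 2 and 4 each multiply to 720, so every column has product 720.
Column 5: 6×5×1×3 = 90, so the missing entry is 720 ÷ 90 = 8.
Column 3: 1×5×4×12 = 240, so the missing entry is 720 ÷ 240 = 3.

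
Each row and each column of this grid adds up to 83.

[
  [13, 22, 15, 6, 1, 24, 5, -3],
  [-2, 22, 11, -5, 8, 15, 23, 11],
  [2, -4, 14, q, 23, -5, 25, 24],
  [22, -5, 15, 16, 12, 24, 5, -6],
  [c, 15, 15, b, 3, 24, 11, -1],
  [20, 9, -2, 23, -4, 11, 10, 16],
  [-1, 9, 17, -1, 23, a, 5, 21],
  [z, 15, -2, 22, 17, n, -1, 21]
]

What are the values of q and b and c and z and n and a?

q = 4, b = 18, c = -2, z = 31, n = -20, a = 10

Row 7: -1 + 9 + 17 − 1 + 23 + 5 + 21 = 73, so its missing entry is 83 − 73 = 10.
Row 3: 2 − 4 + 14 + 23 − 5 + 25 + 24 = 79, so its missing entry is 83 − 79 = 4.
Column 4: 6 − 5 + 4 + 16 + 23 − 1 + 22 = 65, so its missing entry is 83 − 65 = 18.
Row 5: 15 + 15 + 18 + 3 + 24 + 11 − 1 = 85, so its missing entry is 83 − 85 = -2.
Column 1: 13 − 2 + 2 + 22 − 2 + 20 − 1 = 52, so its missing entry is 83 − 52 = 31.
Row 8: 31 + 15 − 2 + 22 + 17 − 1 + 21 = 103, so its missing entry is 83 − 103 = -20.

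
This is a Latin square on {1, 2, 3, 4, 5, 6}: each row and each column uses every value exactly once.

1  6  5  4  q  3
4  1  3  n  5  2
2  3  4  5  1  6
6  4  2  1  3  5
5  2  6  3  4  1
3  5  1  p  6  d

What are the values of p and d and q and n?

p = 2, d = 4, q = 2, n = 6

Cell (2,4): row 2 already has {1, 2, 3, 4, 5} → 6.
For row 6, column 4: column 4 already has {1, 3, 4, 5, 6}; that leaves 2.
For row 6, column 6: row 6 already has {1, 2, 3, 5, 6}; that leaves 4.
For row 1, column 5: row 1 already has {1, 3, 4, 5, 6}; that leaves 2.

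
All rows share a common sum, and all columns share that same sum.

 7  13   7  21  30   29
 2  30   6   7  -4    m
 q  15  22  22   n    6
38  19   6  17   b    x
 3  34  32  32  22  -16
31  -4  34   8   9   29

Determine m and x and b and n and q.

m = 66, x = -7, b = 34, n = 16, q = 26

Rows 1 and 5 both sum to 107, so that's the common total.
Row 2: 2 + 30 + 6 + 7 − 4 = 41, so its missing entry is 107 − 41 = 66.
Column 1: 7 + 2 + 38 + 3 + 31 = 81, so its missing entry is 107 − 81 = 26.
Row 3: 26 + 15 + 22 + 22 + 6 = 91, so its missing entry is 107 − 91 = 16.
Column 5: 30 − 4 + 16 + 22 + 9 = 73, so its missing entry is 107 − 73 = 34.
Row 4: 38 + 19 + 6 + 17 + 34 = 114, so its missing entry is 107 − 114 = -7.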